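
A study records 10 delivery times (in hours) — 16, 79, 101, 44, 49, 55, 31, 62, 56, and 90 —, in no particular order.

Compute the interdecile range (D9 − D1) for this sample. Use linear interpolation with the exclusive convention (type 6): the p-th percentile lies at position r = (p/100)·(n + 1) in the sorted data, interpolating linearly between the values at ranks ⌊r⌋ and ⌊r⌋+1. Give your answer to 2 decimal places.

Sorted: 16, 31, 44, 49, 55, 56, 62, 79, 90, 101.
n = 10.
P10: r = 1.1; ranks 1–2 are 16, 31; interpolating gives 17.5.
P90: r = 9.9; ranks 9–10 are 90, 101; interpolating gives 99.9.
Difference: 99.9 − 17.5 = 82.4.

82.40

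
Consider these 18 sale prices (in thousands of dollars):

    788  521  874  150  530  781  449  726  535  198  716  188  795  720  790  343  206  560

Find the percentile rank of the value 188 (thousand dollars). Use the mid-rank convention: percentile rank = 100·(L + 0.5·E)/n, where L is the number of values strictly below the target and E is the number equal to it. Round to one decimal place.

8.3

Sorted: 150, 188, 198, 206, 343, 449, 521, 530, 535, 560, 716, 720, 726, 781, 788, 790, 795, 874.
Count below 188: L = 1; count equal: E = 1; n = 18.
Percentile rank = 100·(1 + 0.5·1)/18 = 100·1.5/18 = 8.333.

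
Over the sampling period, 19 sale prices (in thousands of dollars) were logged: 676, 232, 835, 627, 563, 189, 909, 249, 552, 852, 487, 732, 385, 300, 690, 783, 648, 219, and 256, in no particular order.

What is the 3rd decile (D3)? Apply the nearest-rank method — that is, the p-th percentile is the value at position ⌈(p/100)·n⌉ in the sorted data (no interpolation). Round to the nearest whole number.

300

Sorted: 189, 219, 232, 249, 256, 300, 385, 487, 552, 563, 627, 648, 676, 690, 732, 783, 835, 852, 909.
n = 19.
Position = ⌈30/100 · 19⌉ = ⌈5.7⌉ = 6.
The value at rank 6 is 300.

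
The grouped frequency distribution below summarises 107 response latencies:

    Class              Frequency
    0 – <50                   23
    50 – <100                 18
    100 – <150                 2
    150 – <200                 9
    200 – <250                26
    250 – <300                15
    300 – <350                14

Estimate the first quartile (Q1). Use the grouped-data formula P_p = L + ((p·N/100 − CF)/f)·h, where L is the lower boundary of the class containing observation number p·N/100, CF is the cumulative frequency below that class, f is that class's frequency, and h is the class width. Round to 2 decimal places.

60.42

N = 107; target position k = 25/100 · 107 = 26.75.
Cumulative frequencies: 23, 41, 43, 52, 78, 93, 107.
Observation 26.75 falls in the class 50 – <100.
L = 50, CF = 23, f = 18, h = 50.
P25 = 50 + ((26.75 − 23)/18)·50 = 50 + 10.4167 = 60.4167.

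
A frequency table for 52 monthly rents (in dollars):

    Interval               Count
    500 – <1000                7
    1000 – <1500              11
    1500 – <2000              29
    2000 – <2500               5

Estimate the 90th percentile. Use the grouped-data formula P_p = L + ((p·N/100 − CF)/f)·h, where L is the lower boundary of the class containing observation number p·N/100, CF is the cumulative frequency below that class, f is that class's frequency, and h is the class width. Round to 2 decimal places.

1996.55

N = 52; target position k = 90/100 · 52 = 46.8.
Cumulative frequencies: 7, 18, 47, 52.
Observation 46.8 falls in the class 1500 – <2000.
L = 1500, CF = 18, f = 29, h = 500.
P90 = 1500 + ((46.8 − 18)/29)·500 = 1500 + 496.552 = 1996.55.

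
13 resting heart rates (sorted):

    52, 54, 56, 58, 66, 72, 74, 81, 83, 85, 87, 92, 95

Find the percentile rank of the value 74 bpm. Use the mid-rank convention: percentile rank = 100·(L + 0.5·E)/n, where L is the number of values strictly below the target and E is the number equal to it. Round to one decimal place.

Count below 74: L = 6; count equal: E = 1; n = 13.
Percentile rank = 100·(6 + 0.5·1)/13 = 100·6.5/13 = 50.

50.0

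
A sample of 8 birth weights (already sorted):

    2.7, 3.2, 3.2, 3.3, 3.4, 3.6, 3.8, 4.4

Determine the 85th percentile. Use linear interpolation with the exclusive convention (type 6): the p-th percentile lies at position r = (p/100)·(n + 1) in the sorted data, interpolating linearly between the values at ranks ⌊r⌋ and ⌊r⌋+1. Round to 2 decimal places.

n = 8.
r = (85/100)·(8 + 1) = 7.65.
Rank 7 is 3.8 and rank 8 is 4.4.
Interpolate: 3.8 + 0.65·(4.4 − 3.8) = 3.8 + 0.65·0.6 = 4.19.

4.19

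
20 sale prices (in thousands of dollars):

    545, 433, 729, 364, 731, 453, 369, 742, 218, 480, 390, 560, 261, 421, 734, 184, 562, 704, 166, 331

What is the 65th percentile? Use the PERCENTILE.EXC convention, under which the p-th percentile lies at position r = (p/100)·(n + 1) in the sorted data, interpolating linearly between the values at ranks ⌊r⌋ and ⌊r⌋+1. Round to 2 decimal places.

554.75

Sorted: 166, 184, 218, 261, 331, 364, 369, 390, 421, 433, 453, 480, 545, 560, 562, 704, 729, 731, 734, 742.
n = 20.
r = (65/100)·(20 + 1) = 13.65.
Rank 13 is 545 and rank 14 is 560.
Interpolate: 545 + 0.65·(560 − 545) = 545 + 0.65·15 = 554.75.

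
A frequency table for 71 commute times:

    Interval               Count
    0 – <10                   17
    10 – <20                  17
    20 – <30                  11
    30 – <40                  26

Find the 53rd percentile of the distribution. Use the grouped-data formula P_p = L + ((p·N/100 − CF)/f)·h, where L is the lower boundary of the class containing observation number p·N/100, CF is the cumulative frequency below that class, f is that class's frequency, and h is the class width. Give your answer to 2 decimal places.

23.30

N = 71; target position k = 53/100 · 71 = 37.63.
Cumulative frequencies: 17, 34, 45, 71.
Observation 37.63 falls in the class 20 – <30.
L = 20, CF = 34, f = 11, h = 10.
P53 = 20 + ((37.63 − 34)/11)·10 = 20 + 3.3 = 23.3.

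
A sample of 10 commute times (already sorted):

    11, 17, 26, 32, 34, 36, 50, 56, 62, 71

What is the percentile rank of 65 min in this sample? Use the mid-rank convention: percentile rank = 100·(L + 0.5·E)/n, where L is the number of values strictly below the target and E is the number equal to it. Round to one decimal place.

90.0

Count below 65: L = 9; count equal: E = 0; n = 10.
Percentile rank = 100·(9 + 0.5·0)/10 = 100·9/10 = 90.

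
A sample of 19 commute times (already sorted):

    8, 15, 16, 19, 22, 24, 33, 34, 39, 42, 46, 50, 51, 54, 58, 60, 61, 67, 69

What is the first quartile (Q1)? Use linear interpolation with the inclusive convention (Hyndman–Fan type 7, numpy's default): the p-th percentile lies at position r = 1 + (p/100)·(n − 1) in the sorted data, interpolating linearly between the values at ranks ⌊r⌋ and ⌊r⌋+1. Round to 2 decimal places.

23.00

n = 19.
r = 1 + (25/100)·(19 − 1) = 1 + 4.5 = 5.5.
Rank 5 is 22 and rank 6 is 24.
Interpolate: 22 + 0.5·(24 − 22) = 22 + 0.5·2 = 23.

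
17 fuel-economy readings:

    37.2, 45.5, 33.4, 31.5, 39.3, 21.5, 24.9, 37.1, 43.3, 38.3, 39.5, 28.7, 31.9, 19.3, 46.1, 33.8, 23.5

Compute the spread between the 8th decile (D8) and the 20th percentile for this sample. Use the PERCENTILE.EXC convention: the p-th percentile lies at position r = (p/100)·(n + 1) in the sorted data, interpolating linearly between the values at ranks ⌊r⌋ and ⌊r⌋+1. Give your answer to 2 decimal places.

Sorted: 19.3, 21.5, 23.5, 24.9, 28.7, 31.5, 31.9, 33.4, 33.8, 37.1, 37.2, 38.3, 39.3, 39.5, 43.3, 45.5, 46.1.
n = 17.
P20: r = 3.6; ranks 3–4 are 23.5, 24.9; interpolating gives 24.34.
P80: r = 14.4; ranks 14–15 are 39.5, 43.3; interpolating gives 41.02.
Difference: 41.02 − 24.34 = 16.68.

16.68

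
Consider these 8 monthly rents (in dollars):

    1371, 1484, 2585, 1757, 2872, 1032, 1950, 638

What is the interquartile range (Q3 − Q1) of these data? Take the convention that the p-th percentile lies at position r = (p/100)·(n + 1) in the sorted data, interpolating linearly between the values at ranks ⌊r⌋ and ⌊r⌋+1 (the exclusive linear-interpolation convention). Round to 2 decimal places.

1309.50

Sorted: 638, 1032, 1371, 1484, 1757, 1950, 2585, 2872.
n = 8.
P25: r = 2.25; ranks 2–3 are 1032, 1371; interpolating gives 1116.75.
P75: r = 6.75; ranks 6–7 are 1950, 2585; interpolating gives 2426.25.
Difference: 2426.25 − 1116.75 = 1309.5.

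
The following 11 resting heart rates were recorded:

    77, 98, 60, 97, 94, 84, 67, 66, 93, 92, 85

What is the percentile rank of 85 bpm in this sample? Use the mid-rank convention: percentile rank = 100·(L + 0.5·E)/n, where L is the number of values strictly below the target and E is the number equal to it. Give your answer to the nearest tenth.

50.0

Sorted: 60, 66, 67, 77, 84, 85, 92, 93, 94, 97, 98.
Count below 85: L = 5; count equal: E = 1; n = 11.
Percentile rank = 100·(5 + 0.5·1)/11 = 100·5.5/11 = 50.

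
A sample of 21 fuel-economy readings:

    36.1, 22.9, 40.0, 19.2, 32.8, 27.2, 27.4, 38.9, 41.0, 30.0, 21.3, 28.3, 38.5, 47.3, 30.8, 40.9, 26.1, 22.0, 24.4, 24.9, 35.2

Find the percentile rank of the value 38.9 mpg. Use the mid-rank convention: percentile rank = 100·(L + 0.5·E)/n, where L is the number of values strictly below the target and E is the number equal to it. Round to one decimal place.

Sorted: 19.2, 21.3, 22.0, 22.9, 24.4, 24.9, 26.1, 27.2, 27.4, 28.3, 30.0, 30.8, 32.8, 35.2, 36.1, 38.5, 38.9, 40.0, 40.9, 41.0, 47.3.
Count below 38.9: L = 16; count equal: E = 1; n = 21.
Percentile rank = 100·(16 + 0.5·1)/21 = 100·16.5/21 = 78.57.

78.6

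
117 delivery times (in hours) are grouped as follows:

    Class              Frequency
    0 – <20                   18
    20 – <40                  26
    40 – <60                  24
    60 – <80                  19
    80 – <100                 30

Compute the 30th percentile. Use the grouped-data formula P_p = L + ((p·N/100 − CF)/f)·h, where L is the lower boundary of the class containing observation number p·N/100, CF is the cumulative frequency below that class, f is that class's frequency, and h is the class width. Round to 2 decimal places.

33.15

N = 117; target position k = 30/100 · 117 = 35.1.
Cumulative frequencies: 18, 44, 68, 87, 117.
Observation 35.1 falls in the class 20 – <40.
L = 20, CF = 18, f = 26, h = 20.
P30 = 20 + ((35.1 − 18)/26)·20 = 20 + 13.1538 = 33.1538.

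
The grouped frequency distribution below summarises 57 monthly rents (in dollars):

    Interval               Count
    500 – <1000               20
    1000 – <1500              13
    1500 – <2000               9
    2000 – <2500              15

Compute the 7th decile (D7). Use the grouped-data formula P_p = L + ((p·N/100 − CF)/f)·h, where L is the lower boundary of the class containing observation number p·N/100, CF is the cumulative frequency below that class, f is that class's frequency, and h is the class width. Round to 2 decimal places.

1883.33

N = 57; target position k = 70/100 · 57 = 39.9.
Cumulative frequencies: 20, 33, 42, 57.
Observation 39.9 falls in the class 1500 – <2000.
L = 1500, CF = 33, f = 9, h = 500.
P70 = 1500 + ((39.9 − 33)/9)·500 = 1500 + 383.333 = 1883.33.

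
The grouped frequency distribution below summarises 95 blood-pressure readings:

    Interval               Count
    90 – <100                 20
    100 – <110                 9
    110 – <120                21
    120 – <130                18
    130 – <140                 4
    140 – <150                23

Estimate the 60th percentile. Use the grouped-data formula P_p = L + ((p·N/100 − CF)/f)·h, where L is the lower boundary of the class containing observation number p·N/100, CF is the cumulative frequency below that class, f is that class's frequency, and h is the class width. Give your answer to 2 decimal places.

N = 95; target position k = 60/100 · 95 = 57.
Cumulative frequencies: 20, 29, 50, 68, 72, 95.
Observation 57 falls in the class 120 – <130.
L = 120, CF = 50, f = 18, h = 10.
P60 = 120 + ((57 − 50)/18)·10 = 120 + 3.88889 = 123.889.

123.89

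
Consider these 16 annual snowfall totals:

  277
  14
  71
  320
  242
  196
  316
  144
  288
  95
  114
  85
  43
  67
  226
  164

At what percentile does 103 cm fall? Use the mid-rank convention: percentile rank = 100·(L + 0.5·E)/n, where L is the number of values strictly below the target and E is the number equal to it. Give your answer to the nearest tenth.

Sorted: 14, 43, 67, 71, 85, 95, 114, 144, 164, 196, 226, 242, 277, 288, 316, 320.
Count below 103: L = 6; count equal: E = 0; n = 16.
Percentile rank = 100·(6 + 0.5·0)/16 = 100·6/16 = 37.5.

37.5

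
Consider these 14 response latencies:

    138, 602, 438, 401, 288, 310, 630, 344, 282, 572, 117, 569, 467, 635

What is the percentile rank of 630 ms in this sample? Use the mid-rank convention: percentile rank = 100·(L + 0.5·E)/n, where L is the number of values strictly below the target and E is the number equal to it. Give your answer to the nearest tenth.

Sorted: 117, 138, 282, 288, 310, 344, 401, 438, 467, 569, 572, 602, 630, 635.
Count below 630: L = 12; count equal: E = 1; n = 14.
Percentile rank = 100·(12 + 0.5·1)/14 = 100·12.5/14 = 89.29.

89.3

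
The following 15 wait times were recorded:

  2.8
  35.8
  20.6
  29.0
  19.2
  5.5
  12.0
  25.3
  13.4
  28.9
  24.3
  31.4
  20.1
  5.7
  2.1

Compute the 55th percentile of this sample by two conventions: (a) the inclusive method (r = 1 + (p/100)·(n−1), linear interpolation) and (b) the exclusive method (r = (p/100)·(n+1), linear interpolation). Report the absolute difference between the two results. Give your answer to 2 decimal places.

Sorted: 2.1, 2.8, 5.5, 5.7, 12.0, 13.4, 19.2, 20.1, 20.6, 24.3, 25.3, 28.9, 29.0, 31.4, 35.8.
n = 15.
(a) r = 8.7; between ranks 8 (20.1) and 9 (20.6): 20.45.
(b) r = 8.8; between ranks 8 (20.1) and 9 (20.6): 20.5.
|20.45 − 20.5| = 0.05.

0.05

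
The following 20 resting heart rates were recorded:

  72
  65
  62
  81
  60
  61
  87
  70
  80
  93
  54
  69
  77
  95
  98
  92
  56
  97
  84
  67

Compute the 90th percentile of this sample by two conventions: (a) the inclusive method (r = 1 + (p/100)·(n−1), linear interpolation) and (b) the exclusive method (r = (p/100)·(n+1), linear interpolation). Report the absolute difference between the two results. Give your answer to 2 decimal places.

Sorted: 54, 56, 60, 61, 62, 65, 67, 69, 70, 72, 77, 80, 81, 84, 87, 92, 93, 95, 97, 98.
n = 20.
(a) r = 18.1; between ranks 18 (95) and 19 (97): 95.2.
(b) r = 18.9; between ranks 18 (95) and 19 (97): 96.8.
|95.2 − 96.8| = 1.6.

1.60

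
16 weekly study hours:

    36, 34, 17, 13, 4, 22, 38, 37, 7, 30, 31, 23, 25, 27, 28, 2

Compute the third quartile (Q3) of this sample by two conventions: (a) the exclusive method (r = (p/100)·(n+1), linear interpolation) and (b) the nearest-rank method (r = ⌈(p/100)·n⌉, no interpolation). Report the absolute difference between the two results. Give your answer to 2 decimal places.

Sorted: 2, 4, 7, 13, 17, 22, 23, 25, 27, 28, 30, 31, 34, 36, 37, 38.
n = 16.
(a) r = 12.75; between ranks 12 (31) and 13 (34): 33.25.
(b) the nearest-rank method: rank 12 → 31.
|33.25 − 31| = 2.25.

2.25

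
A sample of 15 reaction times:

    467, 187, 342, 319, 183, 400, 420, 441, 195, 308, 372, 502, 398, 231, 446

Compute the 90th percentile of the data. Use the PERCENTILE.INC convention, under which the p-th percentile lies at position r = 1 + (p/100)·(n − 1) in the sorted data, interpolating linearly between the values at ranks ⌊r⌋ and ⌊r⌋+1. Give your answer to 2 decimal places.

458.60

Sorted: 183, 187, 195, 231, 308, 319, 342, 372, 398, 400, 420, 441, 446, 467, 502.
n = 15.
r = 1 + (90/100)·(15 − 1) = 1 + 12.6 = 13.6.
Rank 13 is 446 and rank 14 is 467.
Interpolate: 446 + 0.6·(467 − 446) = 446 + 0.6·21 = 458.6.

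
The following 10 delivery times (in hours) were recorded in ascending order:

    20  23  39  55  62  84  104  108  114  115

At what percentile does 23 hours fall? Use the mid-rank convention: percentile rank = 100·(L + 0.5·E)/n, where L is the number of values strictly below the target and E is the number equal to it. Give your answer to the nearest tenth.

15.0

Count below 23: L = 1; count equal: E = 1; n = 10.
Percentile rank = 100·(1 + 0.5·1)/10 = 100·1.5/10 = 15.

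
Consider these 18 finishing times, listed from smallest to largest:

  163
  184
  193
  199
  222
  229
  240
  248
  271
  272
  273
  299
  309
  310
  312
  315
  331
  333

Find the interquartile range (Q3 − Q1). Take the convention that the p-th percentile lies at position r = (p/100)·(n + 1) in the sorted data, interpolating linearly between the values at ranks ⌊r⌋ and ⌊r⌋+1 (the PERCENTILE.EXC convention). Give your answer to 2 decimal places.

94.25

n = 18.
P25: r = 4.75; ranks 4–5 are 199, 222; interpolating gives 216.25.
P75: r = 14.25; ranks 14–15 are 310, 312; interpolating gives 310.5.
Difference: 310.5 − 216.25 = 94.25.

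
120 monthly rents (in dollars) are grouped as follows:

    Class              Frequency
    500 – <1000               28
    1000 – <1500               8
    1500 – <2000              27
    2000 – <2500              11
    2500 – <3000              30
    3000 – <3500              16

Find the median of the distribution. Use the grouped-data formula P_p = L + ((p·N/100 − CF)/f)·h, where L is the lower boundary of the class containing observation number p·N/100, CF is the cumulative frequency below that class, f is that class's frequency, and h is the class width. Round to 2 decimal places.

1944.44

N = 120; target position k = 50/100 · 120 = 60.
Cumulative frequencies: 28, 36, 63, 74, 104, 120.
Observation 60 falls in the class 1500 – <2000.
L = 1500, CF = 36, f = 27, h = 500.
P50 = 1500 + ((60 − 36)/27)·500 = 1500 + 444.444 = 1944.44.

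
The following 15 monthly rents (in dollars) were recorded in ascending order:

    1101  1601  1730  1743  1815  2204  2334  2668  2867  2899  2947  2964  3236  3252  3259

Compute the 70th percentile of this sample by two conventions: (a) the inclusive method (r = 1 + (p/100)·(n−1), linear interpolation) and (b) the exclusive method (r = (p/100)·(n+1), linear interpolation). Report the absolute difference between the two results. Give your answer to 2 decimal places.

n = 15.
(a) r = 10.8; between ranks 10 (2899) and 11 (2947): 2937.4.
(b) r = 11.2; between ranks 11 (2947) and 12 (2964): 2950.4.
|2937.4 − 2950.4| = 13.

13.00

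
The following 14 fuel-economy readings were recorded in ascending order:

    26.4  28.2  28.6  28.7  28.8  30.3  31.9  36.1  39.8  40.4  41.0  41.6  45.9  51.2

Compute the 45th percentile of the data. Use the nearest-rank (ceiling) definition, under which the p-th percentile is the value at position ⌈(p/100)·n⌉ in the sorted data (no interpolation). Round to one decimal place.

n = 14.
Position = ⌈45/100 · 14⌉ = ⌈6.3⌉ = 7.
The value at rank 7 is 31.9.

31.9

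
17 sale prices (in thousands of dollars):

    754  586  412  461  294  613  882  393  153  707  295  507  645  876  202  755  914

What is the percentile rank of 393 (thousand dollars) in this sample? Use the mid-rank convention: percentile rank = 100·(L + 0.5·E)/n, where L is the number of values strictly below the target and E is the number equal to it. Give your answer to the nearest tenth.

Sorted: 153, 202, 294, 295, 393, 412, 461, 507, 586, 613, 645, 707, 754, 755, 876, 882, 914.
Count below 393: L = 4; count equal: E = 1; n = 17.
Percentile rank = 100·(4 + 0.5·1)/17 = 100·4.5/17 = 26.47.

26.5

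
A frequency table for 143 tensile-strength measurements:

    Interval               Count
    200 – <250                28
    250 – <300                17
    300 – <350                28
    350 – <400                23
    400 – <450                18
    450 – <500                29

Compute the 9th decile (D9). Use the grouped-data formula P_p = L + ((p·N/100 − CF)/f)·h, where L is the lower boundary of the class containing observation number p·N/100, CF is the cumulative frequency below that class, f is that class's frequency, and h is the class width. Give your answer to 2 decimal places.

475.34

N = 143; target position k = 90/100 · 143 = 128.7.
Cumulative frequencies: 28, 45, 73, 96, 114, 143.
Observation 128.7 falls in the class 450 – <500.
L = 450, CF = 114, f = 29, h = 50.
P90 = 450 + ((128.7 − 114)/29)·50 = 450 + 25.3448 = 475.345.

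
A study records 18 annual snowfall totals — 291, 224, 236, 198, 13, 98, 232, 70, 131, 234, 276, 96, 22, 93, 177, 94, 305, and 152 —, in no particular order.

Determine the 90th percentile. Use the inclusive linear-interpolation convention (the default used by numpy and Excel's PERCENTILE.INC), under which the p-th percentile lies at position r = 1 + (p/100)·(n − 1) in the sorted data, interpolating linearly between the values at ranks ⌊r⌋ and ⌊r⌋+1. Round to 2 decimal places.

Sorted: 13, 22, 70, 93, 94, 96, 98, 131, 152, 177, 198, 224, 232, 234, 236, 276, 291, 305.
n = 18.
r = 1 + (90/100)·(18 − 1) = 1 + 15.3 = 16.3.
Rank 16 is 276 and rank 17 is 291.
Interpolate: 276 + 0.3·(291 − 276) = 276 + 0.3·15 = 280.5.

280.50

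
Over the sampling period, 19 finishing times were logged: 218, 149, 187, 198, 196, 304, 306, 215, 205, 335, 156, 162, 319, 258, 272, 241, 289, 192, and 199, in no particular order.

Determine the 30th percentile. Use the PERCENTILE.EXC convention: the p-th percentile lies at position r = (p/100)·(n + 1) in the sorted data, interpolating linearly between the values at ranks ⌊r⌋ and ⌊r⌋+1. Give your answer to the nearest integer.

Sorted: 149, 156, 162, 187, 192, 196, 198, 199, 205, 215, 218, 241, 258, 272, 289, 304, 306, 319, 335.
n = 19.
r = (30/100)·(19 + 1) = 6.
r is an integer, so P30 is the value at rank 6: 196.

196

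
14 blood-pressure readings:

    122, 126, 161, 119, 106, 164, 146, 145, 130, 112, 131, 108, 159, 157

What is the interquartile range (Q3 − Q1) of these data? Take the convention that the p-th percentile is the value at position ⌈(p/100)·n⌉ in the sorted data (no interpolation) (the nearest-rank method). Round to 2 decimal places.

Sorted: 106, 108, 112, 119, 122, 126, 130, 131, 145, 146, 157, 159, 161, 164.
n = 14.
P25: rank ⌈25/100·14⌉ = 4 → 119.
P75: rank ⌈75/100·14⌉ = 11 → 157.
Difference: 157 − 119 = 38.

38.00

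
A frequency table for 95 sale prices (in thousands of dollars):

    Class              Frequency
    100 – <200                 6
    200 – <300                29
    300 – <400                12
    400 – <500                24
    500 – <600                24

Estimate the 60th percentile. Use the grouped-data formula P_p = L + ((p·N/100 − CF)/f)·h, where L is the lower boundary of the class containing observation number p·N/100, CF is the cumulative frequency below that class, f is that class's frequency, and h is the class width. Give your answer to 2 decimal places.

N = 95; target position k = 60/100 · 95 = 57.
Cumulative frequencies: 6, 35, 47, 71, 95.
Observation 57 falls in the class 400 – <500.
L = 400, CF = 47, f = 24, h = 100.
P60 = 400 + ((57 − 47)/24)·100 = 400 + 41.6667 = 441.667.

441.67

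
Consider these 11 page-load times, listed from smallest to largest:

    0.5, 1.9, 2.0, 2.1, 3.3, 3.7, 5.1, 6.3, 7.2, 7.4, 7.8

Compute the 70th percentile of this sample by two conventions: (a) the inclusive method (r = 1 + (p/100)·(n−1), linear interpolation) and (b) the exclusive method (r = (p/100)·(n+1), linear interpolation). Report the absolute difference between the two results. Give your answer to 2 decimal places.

n = 11.
(a) r = 8 → value at rank 8 = 6.3.
(b) r = 8.4; between ranks 8 (6.3) and 9 (7.2): 6.66.
|6.3 − 6.66| = 0.36.

0.36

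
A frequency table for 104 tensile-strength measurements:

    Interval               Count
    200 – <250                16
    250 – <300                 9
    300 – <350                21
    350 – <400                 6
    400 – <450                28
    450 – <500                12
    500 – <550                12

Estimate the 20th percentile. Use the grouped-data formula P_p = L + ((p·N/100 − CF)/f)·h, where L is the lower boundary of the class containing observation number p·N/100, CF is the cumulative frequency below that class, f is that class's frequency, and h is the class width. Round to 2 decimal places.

276.67

N = 104; target position k = 20/100 · 104 = 20.8.
Cumulative frequencies: 16, 25, 46, 52, 80, 92, 104.
Observation 20.8 falls in the class 250 – <300.
L = 250, CF = 16, f = 9, h = 50.
P20 = 250 + ((20.8 − 16)/9)·50 = 250 + 26.6667 = 276.667.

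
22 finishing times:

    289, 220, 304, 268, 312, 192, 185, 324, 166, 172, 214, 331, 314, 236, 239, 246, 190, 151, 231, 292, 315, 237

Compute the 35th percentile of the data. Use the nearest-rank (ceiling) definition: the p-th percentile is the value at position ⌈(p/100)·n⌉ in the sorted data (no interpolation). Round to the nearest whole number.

220

Sorted: 151, 166, 172, 185, 190, 192, 214, 220, 231, 236, 237, 239, 246, 268, 289, 292, 304, 312, 314, 315, 324, 331.
n = 22.
Position = ⌈35/100 · 22⌉ = ⌈7.7⌉ = 8.
The value at rank 8 is 220.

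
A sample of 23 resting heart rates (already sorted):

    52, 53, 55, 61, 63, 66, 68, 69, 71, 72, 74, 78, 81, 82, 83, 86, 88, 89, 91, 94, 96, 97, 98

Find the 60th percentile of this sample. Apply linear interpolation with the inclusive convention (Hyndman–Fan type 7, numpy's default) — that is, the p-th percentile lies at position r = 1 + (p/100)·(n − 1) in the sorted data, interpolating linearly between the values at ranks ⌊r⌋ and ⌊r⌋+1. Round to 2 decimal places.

n = 23.
r = 1 + (60/100)·(23 − 1) = 1 + 13.2 = 14.2.
Rank 14 is 82 and rank 15 is 83.
Interpolate: 82 + 0.2·(83 − 82) = 82 + 0.2·1 = 82.2.

82.20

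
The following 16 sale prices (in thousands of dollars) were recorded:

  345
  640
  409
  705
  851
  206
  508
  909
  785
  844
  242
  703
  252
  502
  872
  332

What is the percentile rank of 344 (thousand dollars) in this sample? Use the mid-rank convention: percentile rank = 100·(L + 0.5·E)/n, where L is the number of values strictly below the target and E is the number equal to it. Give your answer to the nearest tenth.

Sorted: 206, 242, 252, 332, 345, 409, 502, 508, 640, 703, 705, 785, 844, 851, 872, 909.
Count below 344: L = 4; count equal: E = 0; n = 16.
Percentile rank = 100·(4 + 0.5·0)/16 = 100·4/16 = 25.

25.0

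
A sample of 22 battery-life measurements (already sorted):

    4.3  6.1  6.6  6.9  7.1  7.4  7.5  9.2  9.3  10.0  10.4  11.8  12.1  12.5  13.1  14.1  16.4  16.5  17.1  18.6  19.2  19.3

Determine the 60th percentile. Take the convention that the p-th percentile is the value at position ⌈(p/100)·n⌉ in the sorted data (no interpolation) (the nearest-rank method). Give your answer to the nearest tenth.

n = 22.
Position = ⌈60/100 · 22⌉ = ⌈13.2⌉ = 14.
The value at rank 14 is 12.5.

12.5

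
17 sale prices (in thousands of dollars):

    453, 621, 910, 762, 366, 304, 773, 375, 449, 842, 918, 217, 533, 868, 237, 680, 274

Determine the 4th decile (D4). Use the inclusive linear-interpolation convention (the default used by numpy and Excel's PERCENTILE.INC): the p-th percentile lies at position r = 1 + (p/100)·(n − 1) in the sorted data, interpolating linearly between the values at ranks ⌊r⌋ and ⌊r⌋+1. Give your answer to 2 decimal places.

450.60

Sorted: 217, 237, 274, 304, 366, 375, 449, 453, 533, 621, 680, 762, 773, 842, 868, 910, 918.
n = 17.
r = 1 + (40/100)·(17 − 1) = 1 + 6.4 = 7.4.
Rank 7 is 449 and rank 8 is 453.
Interpolate: 449 + 0.4·(453 − 449) = 449 + 0.4·4 = 450.6.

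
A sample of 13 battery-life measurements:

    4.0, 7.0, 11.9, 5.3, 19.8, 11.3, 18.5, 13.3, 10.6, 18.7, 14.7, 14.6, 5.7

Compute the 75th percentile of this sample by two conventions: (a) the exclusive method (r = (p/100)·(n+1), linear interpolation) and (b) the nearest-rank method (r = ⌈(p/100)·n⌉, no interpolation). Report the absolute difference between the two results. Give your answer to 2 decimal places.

1.90

Sorted: 4.0, 5.3, 5.7, 7.0, 10.6, 11.3, 11.9, 13.3, 14.6, 14.7, 18.5, 18.7, 19.8.
n = 13.
(a) r = 10.5; between ranks 10 (14.7) and 11 (18.5): 16.6.
(b) the nearest-rank method: rank 10 → 14.7.
|16.6 − 14.7| = 1.9.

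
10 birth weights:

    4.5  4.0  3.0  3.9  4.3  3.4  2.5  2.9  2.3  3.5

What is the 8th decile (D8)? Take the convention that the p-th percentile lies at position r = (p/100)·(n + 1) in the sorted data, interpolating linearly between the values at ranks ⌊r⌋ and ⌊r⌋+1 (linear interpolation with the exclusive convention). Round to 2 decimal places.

Sorted: 2.3, 2.5, 2.9, 3.0, 3.4, 3.5, 3.9, 4.0, 4.3, 4.5.
n = 10.
r = (80/100)·(10 + 1) = 8.8.
Rank 8 is 4.0 and rank 9 is 4.3.
Interpolate: 4.0 + 0.8·(4.3 − 4.0) = 4.0 + 0.8·0.3 = 4.24.

4.24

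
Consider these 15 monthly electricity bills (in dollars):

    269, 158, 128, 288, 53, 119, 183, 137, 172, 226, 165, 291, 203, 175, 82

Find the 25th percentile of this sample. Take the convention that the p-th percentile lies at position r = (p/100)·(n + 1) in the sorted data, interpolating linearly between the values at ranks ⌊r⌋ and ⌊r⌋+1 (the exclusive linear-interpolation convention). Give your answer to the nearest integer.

128

Sorted: 53, 82, 119, 128, 137, 158, 165, 172, 175, 183, 203, 226, 269, 288, 291.
n = 15.
r = (25/100)·(15 + 1) = 4.
r is an integer, so P25 is the value at rank 4: 128.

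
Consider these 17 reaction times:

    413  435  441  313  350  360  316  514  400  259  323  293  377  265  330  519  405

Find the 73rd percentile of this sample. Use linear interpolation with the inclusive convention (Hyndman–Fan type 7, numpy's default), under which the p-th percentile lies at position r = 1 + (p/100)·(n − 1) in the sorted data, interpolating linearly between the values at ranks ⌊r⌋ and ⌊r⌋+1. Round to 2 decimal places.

410.44

Sorted: 259, 265, 293, 313, 316, 323, 330, 350, 360, 377, 400, 405, 413, 435, 441, 514, 519.
n = 17.
r = 1 + (73/100)·(17 − 1) = 1 + 11.68 = 12.68.
Rank 12 is 405 and rank 13 is 413.
Interpolate: 405 + 0.68·(413 − 405) = 405 + 0.68·8 = 410.44.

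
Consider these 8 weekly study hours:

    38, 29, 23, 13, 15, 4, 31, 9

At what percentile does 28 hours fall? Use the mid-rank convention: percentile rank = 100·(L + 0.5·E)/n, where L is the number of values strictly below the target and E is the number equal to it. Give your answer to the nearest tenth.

Sorted: 4, 9, 13, 15, 23, 29, 31, 38.
Count below 28: L = 5; count equal: E = 0; n = 8.
Percentile rank = 100·(5 + 0.5·0)/8 = 100·5/8 = 62.5.

62.5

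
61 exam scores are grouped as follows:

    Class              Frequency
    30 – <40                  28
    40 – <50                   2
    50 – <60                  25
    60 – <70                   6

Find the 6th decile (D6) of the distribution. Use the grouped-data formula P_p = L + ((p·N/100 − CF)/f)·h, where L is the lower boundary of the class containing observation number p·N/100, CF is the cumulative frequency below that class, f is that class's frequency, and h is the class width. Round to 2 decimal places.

N = 61; target position k = 60/100 · 61 = 36.6.
Cumulative frequencies: 28, 30, 55, 61.
Observation 36.6 falls in the class 50 – <60.
L = 50, CF = 30, f = 25, h = 10.
P60 = 50 + ((36.6 − 30)/25)·10 = 50 + 2.64 = 52.64.

52.64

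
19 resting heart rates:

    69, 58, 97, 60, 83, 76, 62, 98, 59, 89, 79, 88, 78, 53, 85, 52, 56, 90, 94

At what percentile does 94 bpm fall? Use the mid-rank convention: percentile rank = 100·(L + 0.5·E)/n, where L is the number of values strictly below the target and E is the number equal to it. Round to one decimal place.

86.8

Sorted: 52, 53, 56, 58, 59, 60, 62, 69, 76, 78, 79, 83, 85, 88, 89, 90, 94, 97, 98.
Count below 94: L = 16; count equal: E = 1; n = 19.
Percentile rank = 100·(16 + 0.5·1)/19 = 100·16.5/19 = 86.84.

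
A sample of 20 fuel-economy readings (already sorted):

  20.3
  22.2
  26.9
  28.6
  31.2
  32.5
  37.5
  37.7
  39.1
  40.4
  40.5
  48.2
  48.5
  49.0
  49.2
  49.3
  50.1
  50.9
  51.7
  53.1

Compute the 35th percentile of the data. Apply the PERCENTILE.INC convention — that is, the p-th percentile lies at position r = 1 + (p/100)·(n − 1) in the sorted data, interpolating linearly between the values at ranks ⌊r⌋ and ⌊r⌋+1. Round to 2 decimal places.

37.63

n = 20.
r = 1 + (35/100)·(20 − 1) = 1 + 6.65 = 7.65.
Rank 7 is 37.5 and rank 8 is 37.7.
Interpolate: 37.5 + 0.65·(37.7 − 37.5) = 37.5 + 0.65·0.2 = 37.63.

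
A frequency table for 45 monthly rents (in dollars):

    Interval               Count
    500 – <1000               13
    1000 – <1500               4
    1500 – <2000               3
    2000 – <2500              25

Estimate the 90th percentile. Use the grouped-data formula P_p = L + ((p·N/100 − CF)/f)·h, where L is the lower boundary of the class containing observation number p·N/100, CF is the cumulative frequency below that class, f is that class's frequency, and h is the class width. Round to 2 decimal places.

N = 45; target position k = 90/100 · 45 = 40.5.
Cumulative frequencies: 13, 17, 20, 45.
Observation 40.5 falls in the class 2000 – <2500.
L = 2000, CF = 20, f = 25, h = 500.
P90 = 2000 + ((40.5 − 20)/25)·500 = 2000 + 410 = 2410.

2410.00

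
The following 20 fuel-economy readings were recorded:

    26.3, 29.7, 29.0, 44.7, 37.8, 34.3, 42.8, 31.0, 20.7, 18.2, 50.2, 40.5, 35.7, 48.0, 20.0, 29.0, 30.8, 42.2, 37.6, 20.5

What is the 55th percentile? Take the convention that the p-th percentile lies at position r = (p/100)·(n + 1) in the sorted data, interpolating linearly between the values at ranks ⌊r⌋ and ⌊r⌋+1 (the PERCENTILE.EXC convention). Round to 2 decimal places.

Sorted: 18.2, 20.0, 20.5, 20.7, 26.3, 29.0, 29.0, 29.7, 30.8, 31.0, 34.3, 35.7, 37.6, 37.8, 40.5, 42.2, 42.8, 44.7, 48.0, 50.2.
n = 20.
r = (55/100)·(20 + 1) = 11.55.
Rank 11 is 34.3 and rank 12 is 35.7.
Interpolate: 34.3 + 0.55·(35.7 − 34.3) = 34.3 + 0.55·1.4 = 35.07.

35.07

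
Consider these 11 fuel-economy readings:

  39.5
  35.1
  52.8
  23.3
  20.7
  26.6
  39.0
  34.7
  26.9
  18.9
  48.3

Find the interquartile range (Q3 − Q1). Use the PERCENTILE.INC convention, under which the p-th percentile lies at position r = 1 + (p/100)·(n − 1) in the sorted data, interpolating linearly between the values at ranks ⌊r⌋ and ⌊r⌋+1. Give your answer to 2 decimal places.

Sorted: 18.9, 20.7, 23.3, 26.6, 26.9, 34.7, 35.1, 39.0, 39.5, 48.3, 52.8.
n = 11.
P25: r = 3.5; ranks 3–4 are 23.3, 26.6; interpolating gives 24.95.
P75: r = 8.5; ranks 8–9 are 39.0, 39.5; interpolating gives 39.25.
Difference: 39.25 − 24.95 = 14.3.

14.30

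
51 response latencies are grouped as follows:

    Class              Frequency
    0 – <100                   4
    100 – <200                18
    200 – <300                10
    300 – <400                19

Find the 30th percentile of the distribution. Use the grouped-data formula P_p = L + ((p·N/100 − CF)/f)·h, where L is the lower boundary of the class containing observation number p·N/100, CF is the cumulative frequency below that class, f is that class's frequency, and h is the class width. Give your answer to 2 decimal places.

162.78

N = 51; target position k = 30/100 · 51 = 15.3.
Cumulative frequencies: 4, 22, 32, 51.
Observation 15.3 falls in the class 100 – <200.
L = 100, CF = 4, f = 18, h = 100.
P30 = 100 + ((15.3 − 4)/18)·100 = 100 + 62.7778 = 162.778.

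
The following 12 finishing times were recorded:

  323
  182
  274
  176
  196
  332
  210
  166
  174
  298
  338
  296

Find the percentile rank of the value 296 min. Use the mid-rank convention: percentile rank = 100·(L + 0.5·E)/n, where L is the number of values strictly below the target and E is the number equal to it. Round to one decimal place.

62.5

Sorted: 166, 174, 176, 182, 196, 210, 274, 296, 298, 323, 332, 338.
Count below 296: L = 7; count equal: E = 1; n = 12.
Percentile rank = 100·(7 + 0.5·1)/12 = 100·7.5/12 = 62.5.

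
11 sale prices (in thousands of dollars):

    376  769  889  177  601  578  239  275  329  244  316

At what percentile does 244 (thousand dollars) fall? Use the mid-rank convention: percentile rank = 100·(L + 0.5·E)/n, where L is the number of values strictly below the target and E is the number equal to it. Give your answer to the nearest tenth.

Sorted: 177, 239, 244, 275, 316, 329, 376, 578, 601, 769, 889.
Count below 244: L = 2; count equal: E = 1; n = 11.
Percentile rank = 100·(2 + 0.5·1)/11 = 100·2.5/11 = 22.73.

22.7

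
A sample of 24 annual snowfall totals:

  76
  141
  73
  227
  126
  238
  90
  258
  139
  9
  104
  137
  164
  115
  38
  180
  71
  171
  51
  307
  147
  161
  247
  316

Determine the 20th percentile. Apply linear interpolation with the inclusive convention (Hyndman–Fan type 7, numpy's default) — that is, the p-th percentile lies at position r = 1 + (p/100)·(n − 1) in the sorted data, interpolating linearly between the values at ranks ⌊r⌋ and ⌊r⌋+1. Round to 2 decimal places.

Sorted: 9, 38, 51, 71, 73, 76, 90, 104, 115, 126, 137, 139, 141, 147, 161, 164, 171, 180, 227, 238, 247, 258, 307, 316.
n = 24.
r = 1 + (20/100)·(24 − 1) = 1 + 4.6 = 5.6.
Rank 5 is 73 and rank 6 is 76.
Interpolate: 73 + 0.6·(76 − 73) = 73 + 0.6·3 = 74.8.

74.80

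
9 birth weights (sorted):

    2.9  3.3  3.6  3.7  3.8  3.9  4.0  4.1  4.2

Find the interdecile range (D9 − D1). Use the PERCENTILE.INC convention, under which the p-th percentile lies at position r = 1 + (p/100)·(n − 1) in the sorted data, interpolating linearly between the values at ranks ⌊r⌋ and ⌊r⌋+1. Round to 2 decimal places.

0.90

n = 9.
P10: r = 1.8; ranks 1–2 are 2.9, 3.3; interpolating gives 3.22.
P90: r = 8.2; ranks 8–9 are 4.1, 4.2; interpolating gives 4.12.
Difference: 4.12 − 3.22 = 0.9.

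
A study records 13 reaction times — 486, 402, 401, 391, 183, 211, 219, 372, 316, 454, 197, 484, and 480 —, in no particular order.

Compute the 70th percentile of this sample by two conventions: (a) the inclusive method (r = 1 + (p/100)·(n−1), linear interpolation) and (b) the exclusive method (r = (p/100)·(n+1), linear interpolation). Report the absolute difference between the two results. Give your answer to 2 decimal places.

20.80

Sorted: 183, 197, 211, 219, 316, 372, 391, 401, 402, 454, 480, 484, 486.
n = 13.
(a) r = 9.4; between ranks 9 (402) and 10 (454): 422.8.
(b) r = 9.8; between ranks 9 (402) and 10 (454): 443.6.
|422.8 − 443.6| = 20.8.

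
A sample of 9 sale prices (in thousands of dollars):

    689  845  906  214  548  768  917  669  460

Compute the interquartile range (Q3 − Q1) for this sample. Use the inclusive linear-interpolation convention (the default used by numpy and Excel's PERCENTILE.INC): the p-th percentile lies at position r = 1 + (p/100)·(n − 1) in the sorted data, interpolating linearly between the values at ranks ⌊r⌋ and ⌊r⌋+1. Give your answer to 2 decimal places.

297.00

Sorted: 214, 460, 548, 669, 689, 768, 845, 906, 917.
n = 9.
P25: r = 3 (integer) → 548.
P75: r = 7 (integer) → 845.
Difference: 845 − 548 = 297.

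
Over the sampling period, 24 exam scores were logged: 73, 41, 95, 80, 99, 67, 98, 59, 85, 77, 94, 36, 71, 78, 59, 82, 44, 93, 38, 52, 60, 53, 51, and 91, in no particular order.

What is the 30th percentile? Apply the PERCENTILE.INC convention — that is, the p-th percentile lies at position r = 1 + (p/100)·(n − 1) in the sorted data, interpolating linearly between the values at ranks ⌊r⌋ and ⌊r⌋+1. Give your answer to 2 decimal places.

58.40

Sorted: 36, 38, 41, 44, 51, 52, 53, 59, 59, 60, 67, 71, 73, 77, 78, 80, 82, 85, 91, 93, 94, 95, 98, 99.
n = 24.
r = 1 + (30/100)·(24 − 1) = 1 + 6.9 = 7.9.
Rank 7 is 53 and rank 8 is 59.
Interpolate: 53 + 0.9·(59 − 53) = 53 + 0.9·6 = 58.4.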